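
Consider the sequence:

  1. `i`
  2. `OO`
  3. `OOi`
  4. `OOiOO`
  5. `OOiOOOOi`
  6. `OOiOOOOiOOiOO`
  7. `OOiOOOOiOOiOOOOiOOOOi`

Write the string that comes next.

OOiOOOOiOOiOOOOiOOOOiOOiOOOOiOOiOO

Each term (from the third on) is the previous term followed by the one before it: term 3 = OO·i = OOi.
Continuing: OOiOOOOiOOiOOOOiOOOOi · OOiOOOOiOOiOO gives term 8.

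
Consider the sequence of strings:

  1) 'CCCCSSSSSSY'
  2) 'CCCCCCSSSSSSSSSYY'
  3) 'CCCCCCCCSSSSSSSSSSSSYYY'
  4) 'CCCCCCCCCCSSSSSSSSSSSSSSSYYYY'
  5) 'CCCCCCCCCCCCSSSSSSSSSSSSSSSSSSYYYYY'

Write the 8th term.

CCCCCCCCCCCCCCCCCCSSSSSSSSSSSSSSSSSSSSSSSSSSSYYYYYYYY

The n-th term is 2n+2 C's then 3n+3 S's then n Y's (n = 1, 2, …).
At n = 8 the blocks have lengths 18, 27, 8.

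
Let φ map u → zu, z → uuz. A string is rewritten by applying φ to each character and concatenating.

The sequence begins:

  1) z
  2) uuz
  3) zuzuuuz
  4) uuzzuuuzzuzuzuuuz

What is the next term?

Rewriting the 17 symbols of uuzzuuuzzuzuzuuuz one by one yields zu zu uuz uuz zu zu zu uuz uuz zu uuz zu uuz zu zu zu uuz; concatenated:

zuzuuuzuuzzuzuzuuuzuuzzuuuzzuuuzzuzuzuuuz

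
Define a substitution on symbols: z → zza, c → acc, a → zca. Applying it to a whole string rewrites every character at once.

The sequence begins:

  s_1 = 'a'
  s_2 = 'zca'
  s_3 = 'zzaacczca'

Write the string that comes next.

zzazzazcazcaaccacczzaacczca

Rewriting each symbol of zzaacczca: z→zza, z→zza, a→zca, a→zca, c→acc, c→acc, z→zza, c→acc, a→zca, which concatenates to zza zza zca zca acc acc zza acc zca.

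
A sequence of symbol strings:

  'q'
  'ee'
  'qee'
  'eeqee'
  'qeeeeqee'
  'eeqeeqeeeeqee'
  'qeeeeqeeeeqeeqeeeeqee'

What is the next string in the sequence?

From term 3 onward, concatenate the second-to-last term with the last: q·ee = qee, ee·qee = eeqee, …
The next term joins eeqeeqeeeeqee and qeeeeqeeeeqeeqeeeeqee.

eeqeeqeeeeqeeqeeeeqeeeeqeeqeeeeqee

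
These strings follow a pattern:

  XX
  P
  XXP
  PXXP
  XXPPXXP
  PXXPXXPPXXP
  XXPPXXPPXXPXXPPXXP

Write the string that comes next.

This is a Fibonacci-style word recurrence s(k) = s(k−2)·s(k−1): e.g. XX·P = XXP.
So term 8 is PXXPXXPPXXP·XXPPXXPPXXPXXPPXXP.

PXXPXXPPXXPXXPPXXPPXXPXXPPXXP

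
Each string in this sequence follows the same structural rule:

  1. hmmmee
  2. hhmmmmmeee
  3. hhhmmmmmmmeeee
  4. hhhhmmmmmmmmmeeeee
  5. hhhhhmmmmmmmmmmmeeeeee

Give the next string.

The n-th term is n-1 h's then 2n-1 m's then n e's, where the shown terms are n = 2, 3, 4, 5, 6.
Setting n = 7 gives 6, 13, 7 characters in each block.

hhhhhhmmmmmmmmmmmmmeeeeeee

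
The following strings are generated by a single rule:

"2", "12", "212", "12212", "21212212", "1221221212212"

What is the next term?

212122121221221212212

This is a Fibonacci-style word recurrence s(k) = s(k−2)·s(k−1): e.g. 2·12 = 212.
Continuing: 21212212 · 1221221212212 gives term 7.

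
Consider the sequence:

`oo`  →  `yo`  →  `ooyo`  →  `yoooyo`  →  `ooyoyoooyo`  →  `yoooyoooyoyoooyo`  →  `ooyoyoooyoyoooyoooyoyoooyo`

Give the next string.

yoooyoooyoyoooyoooyoyoooyoyoooyoooyoyoooyo

From term 3 onward, concatenate the second-to-last term with the last: oo·yo = ooyo, yo·ooyo = yoooyo, …
The next term joins yoooyoooyoyoooyo and ooyoyoooyoyoooyoooyoyoooyo.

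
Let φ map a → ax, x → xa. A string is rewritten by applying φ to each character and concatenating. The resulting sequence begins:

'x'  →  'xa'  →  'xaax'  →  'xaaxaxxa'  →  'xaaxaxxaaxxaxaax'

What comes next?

xaaxaxxaaxxaxaaxaxxaxaaxxaaxaxxa

φ(xaaxaxxaaxxaxaax) expands symbol-by-symbol to xa ax ax xa ax xa xa ax ax xa xa ax xa ax ax xa; joining the 16 pieces gives the next term.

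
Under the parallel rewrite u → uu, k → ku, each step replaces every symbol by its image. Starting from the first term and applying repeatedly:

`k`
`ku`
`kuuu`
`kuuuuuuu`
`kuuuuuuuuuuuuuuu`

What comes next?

φ(kuuuuuuuuuuuuuuu) expands symbol-by-symbol to ku uu uu uu uu uu uu uu uu uu uu uu uu uu uu uu; joining the 16 pieces gives the next term.

kuuuuuuuuuuuuuuuuuuuuuuuuuuuuuuu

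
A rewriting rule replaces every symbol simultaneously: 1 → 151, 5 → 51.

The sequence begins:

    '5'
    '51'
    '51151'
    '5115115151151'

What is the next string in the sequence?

Replace each of the 13 characters of 5115115151151 in place — 51 151 151 51 151 151 51 151 51 151 151 51 151 — and concatenate.

5115115151151151511515115115151151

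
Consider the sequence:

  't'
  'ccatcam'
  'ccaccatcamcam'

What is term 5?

s(k+1) = cca·s(k)·cam, so each term gains cca as a prefix and cam as a suffix.
From ccaccatcamcam, 2 further steps: ccaccatcamcam → ccaccaccatcamcamcam → (answer).

ccaccaccaccatcamcamcamcam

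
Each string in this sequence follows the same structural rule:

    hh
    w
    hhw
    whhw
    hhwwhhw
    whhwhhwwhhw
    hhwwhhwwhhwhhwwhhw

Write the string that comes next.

whhwhhwwhhwhhwwhhwwhhwhhwwhhw

From term 3 onward, concatenate the second-to-last term with the last: hh·w = hhw, w·hhw = whhw, …
The next term joins whhwhhwwhhw and hhwwhhwwhhwhhwwhhw.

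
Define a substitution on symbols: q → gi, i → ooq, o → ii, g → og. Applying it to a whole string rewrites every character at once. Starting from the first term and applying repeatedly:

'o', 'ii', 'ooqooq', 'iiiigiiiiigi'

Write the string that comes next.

ooqooqooqooqogooqooqooqooqooqogooq

Apply φ to iiiigiiiiigi symbol by symbol: i→ooq, i→ooq, i→ooq, i→ooq, g→og, i→ooq, i→ooq, i→ooq, i→ooq, i→ooq, g→og, i→ooq; joined: ooq ooq ooq ooq og ooq ooq ooq ooq ooq og ooq.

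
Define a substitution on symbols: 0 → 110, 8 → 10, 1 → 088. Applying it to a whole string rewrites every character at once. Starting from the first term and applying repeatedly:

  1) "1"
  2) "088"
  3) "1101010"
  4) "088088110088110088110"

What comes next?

φ(088088110088110088110) expands symbol-by-symbol to 110 10 10 110 10 10 088 088 110 110 10 10 088 088 110 110 10 10 088 088 110; joining the 21 pieces gives the next term.

1101010110101008808811011010100880881101101010088088110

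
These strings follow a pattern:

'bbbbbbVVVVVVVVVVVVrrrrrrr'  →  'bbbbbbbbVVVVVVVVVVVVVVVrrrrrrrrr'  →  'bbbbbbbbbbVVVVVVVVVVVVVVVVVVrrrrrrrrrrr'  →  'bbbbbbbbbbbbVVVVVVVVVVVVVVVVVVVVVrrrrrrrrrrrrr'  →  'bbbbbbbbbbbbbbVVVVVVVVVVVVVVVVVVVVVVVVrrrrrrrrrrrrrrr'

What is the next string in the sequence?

bbbbbbbbbbbbbbbbVVVVVVVVVVVVVVVVVVVVVVVVVVVrrrrrrrrrrrrrrrrr

Term n consists of 2n b's, followed by 3n+3 V's, followed by 2n+1 r's, where the shown terms are n = 3, 4, 5, 6, 7.
At n = 8 the blocks have lengths 16, 27, 17.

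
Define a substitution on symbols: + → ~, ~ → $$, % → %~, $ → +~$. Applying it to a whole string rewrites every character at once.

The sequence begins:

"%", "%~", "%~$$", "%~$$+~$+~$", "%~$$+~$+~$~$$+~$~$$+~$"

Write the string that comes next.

Rewriting the 22 symbols of %~$$+~$+~$~$$+~$~$$+~$ one by one yields %~ $$ +~$ +~$ ~ $$ +~$ ~ $$ +~$ $$ +~$ +~$ ~ $$ +~$ $$ +~$ +~$ ~ $$ +~$; concatenated:

%~$$+~$+~$~$$+~$~$$+~$$$+~$+~$~$$+~$$$+~$+~$~$$+~$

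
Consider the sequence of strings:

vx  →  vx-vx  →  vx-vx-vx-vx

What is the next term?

Every step duplicates the string with '-' between the halves.
Doubling vx-vx-vx-vx with '-' between the halves:

vx-vx-vx-vx-vx-vx-vx-vx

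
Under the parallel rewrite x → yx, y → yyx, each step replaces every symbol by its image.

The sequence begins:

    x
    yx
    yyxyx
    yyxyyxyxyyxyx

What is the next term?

yyxyyxyxyyxyyxyxyyxyxyyxyyxyxyyxyx

Replace each of the 13 characters of yyxyyxyxyyxyx in place — yyx yyx yx yyx yyx yx yyx yx yyx yyx yx yyx yx — and concatenate.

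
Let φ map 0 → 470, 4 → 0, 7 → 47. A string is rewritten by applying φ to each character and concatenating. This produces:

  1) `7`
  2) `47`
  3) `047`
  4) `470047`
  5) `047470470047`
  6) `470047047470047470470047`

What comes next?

047470470047470047047470470047047470047470470047

Applying the rule to each of the 24 symbols of 470047047470047470470047 gives the pieces 0 47 470 470 0 47 470 0 47 0 47 470 470 0 47 0 47 470 0 47 470 470 0 47, which concatenate to the answer.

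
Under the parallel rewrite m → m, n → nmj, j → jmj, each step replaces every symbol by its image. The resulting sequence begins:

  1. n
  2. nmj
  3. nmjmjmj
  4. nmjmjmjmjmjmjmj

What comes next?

Rewriting the 15 symbols of nmjmjmjmjmjmjmj one by one yields nmj m jmj m jmj m jmj m jmj m jmj m jmj m jmj; concatenated:

nmjmjmjmjmjmjmjmjmjmjmjmjmjmjmj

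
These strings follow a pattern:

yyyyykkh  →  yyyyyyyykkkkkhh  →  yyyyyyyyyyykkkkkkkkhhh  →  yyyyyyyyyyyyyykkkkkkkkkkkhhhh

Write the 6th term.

The n-th term is 3n+2 y's then 3n-1 k's then n h's (n = 1, 2, …).
For term 6, n = 6, so the run lengths are 20, 17, 6.

yyyyyyyyyyyyyyyyyyyykkkkkkkkkkkkkkkkkhhhhhh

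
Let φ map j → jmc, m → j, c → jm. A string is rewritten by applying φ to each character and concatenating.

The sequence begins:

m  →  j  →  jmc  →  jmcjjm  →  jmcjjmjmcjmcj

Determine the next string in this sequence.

jmcjjmjmcjmcjjmcjjmjmcjjmjmc

Replace each of the 13 characters of jmcjjmjmcjmcj in place — jmc j jm jmc jmc j jmc j jm jmc j jm jmc — and concatenate.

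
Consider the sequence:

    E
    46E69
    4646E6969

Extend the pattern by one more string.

464646E696969

Every step adds 46 to the front and 69 to the end of the previous string.
One more step from 4646E6969 gives the answer.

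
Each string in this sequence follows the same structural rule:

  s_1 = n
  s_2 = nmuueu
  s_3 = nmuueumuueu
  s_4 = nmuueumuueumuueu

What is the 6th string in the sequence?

nmuueumuueumuueumuueumuueu

Each term is the previous one with muueu appended.
From nmuueumuueumuueu, 2 further steps: nmuueumuueumuueu → nmuueumuueumuueumuueu → (answer).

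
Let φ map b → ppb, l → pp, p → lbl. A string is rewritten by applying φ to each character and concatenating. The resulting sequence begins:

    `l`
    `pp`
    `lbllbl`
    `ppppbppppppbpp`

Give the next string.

Rewriting the 14 symbols of ppppbppppppbpp one by one yields lbl lbl lbl lbl ppb lbl lbl lbl lbl lbl lbl ppb lbl lbl; concatenated:

lbllbllbllblppblbllbllbllbllbllblppblbllbl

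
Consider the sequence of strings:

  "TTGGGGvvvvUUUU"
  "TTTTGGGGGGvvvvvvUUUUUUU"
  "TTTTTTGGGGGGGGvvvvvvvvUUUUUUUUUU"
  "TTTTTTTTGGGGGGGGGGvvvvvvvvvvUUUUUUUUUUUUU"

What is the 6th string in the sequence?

Term n consists of 2n-2 T's, followed by 2n G's, followed by 2n v's, followed by 3n-2 U's, where the shown terms are n = 2, 3, 4, 5.
At n = 7 the blocks have lengths 12, 14, 14, 19.

TTTTTTTTTTTTGGGGGGGGGGGGGGvvvvvvvvvvvvvvUUUUUUUUUUUUUUUUUUU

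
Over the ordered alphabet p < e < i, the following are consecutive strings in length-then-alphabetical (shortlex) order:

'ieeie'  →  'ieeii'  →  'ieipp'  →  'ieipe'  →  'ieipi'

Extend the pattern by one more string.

Treat ieipi as a base-3 numeral over the given alphabet and add one, carrying through any trailing i's.

ieiep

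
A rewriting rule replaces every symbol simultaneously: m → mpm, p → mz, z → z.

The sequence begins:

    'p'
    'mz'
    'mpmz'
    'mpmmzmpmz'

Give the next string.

Expanding mpmmzmpmz: m→mpm, p→mz, m→mpm, m→mpm, z→z, m→mpm, p→mz, m→mpm, z→z. Concatenated: mpm mz mpm mpm z mpm mz mpm z.

mpmmzmpmmpmzmpmmzmpmz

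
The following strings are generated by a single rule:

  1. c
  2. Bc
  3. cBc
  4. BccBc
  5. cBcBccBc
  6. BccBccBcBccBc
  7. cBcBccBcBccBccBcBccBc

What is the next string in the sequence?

From term 3 onward, concatenate the second-to-last term with the last: c·Bc = cBc, Bc·cBc = BccBc, …
The next term joins BccBccBcBccBc and cBcBccBcBccBccBcBccBc.

BccBccBcBccBccBcBccBcBccBccBcBccBc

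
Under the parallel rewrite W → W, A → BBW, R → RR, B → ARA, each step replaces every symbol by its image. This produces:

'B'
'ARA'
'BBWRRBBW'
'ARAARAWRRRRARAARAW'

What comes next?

Rewriting the 18 symbols of ARAARAWRRRRARAARAW one by one yields BBW RR BBW BBW RR BBW W RR RR RR RR BBW RR BBW BBW RR BBW W; concatenated:

BBWRRBBWBBWRRBBWWRRRRRRRRBBWRRBBWBBWRRBBWW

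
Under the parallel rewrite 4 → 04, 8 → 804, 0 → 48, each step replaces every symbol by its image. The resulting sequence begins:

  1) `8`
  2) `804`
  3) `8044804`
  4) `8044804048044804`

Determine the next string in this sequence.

Applying the rule to each of the 16 symbols of 8044804048044804 gives the pieces 804 48 04 04 804 48 04 48 04 804 48 04 04 804 48 04, which concatenate to the answer.

804480404804480448048044804048044804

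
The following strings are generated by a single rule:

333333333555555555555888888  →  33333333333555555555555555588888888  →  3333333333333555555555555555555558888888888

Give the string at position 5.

Reading off run lengths: 3 runs 9, 11, 13; 5 runs 12, 16, 20; 8 runs 6, 8, 10 — each is linear in n, where the shown terms are n = 3, 4, 5.
For term 5, n = 7, so the run lengths are 17, 28, 14.

33333333333333333555555555555555555555555555588888888888888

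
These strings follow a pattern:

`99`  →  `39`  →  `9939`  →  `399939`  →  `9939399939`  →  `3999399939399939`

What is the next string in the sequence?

99393999393999399939399939

From term 3 onward, concatenate the second-to-last term with the last: 99·39 = 9939, 39·9939 = 399939, …
The next term joins 9939399939 and 3999399939399939.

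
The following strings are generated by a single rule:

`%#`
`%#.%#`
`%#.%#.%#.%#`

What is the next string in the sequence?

Every step duplicates the string with '.' between the halves.
Doubling %#.%#.%#.%# with '.' between the halves:

%#.%#.%#.%#.%#.%#.%#.%#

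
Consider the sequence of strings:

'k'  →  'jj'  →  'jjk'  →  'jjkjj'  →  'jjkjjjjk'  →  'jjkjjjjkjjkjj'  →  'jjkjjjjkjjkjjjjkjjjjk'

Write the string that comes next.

This is a Fibonacci-style word recurrence s(k) = s(k−1)·s(k−2): e.g. jj·k = jjk.
So term 8 is jjkjjjjkjjkjjjjkjjjjk·jjkjjjjkjjkjj.

jjkjjjjkjjkjjjjkjjjjkjjkjjjjkjjkjj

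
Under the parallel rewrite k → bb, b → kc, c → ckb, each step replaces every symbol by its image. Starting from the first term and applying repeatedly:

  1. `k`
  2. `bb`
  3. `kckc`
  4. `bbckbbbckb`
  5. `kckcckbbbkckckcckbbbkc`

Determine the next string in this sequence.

bbckbbbckbckbbbkckckcbbckbbbckbbbckbckbbbkckckcbbckb

φ(kckcckbbbkckckcckbbbkc) expands symbol-by-symbol to bb ckb bb ckb ckb bb kc kc kc bb ckb bb ckb bb ckb ckb bb kc kc kc bb ckb; joining the 22 pieces gives the next term.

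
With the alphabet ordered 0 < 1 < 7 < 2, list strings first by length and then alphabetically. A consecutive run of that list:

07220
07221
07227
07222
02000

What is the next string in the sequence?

The successor of 02000 increments the rightmost position that isn't already 2 and resets every position after it to 0.

02001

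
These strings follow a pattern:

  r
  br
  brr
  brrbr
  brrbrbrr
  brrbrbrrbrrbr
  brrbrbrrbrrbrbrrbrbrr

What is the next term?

brrbrbrrbrrbrbrrbrbrrbrrbrbrrbrrbr

This is a Fibonacci-style word recurrence s(k) = s(k−1)·s(k−2): e.g. br·r = brr.
So term 8 is brrbrbrrbrrbrbrrbrbrr·brrbrbrrbrrbr.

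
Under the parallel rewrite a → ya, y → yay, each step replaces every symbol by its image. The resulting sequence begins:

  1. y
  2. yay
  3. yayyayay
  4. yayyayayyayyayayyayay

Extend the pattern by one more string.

Applying the rule to each of the 21 symbols of yayyayayyayyayayyayay gives the pieces yay ya yay yay ya yay ya yay yay ya yay yay ya yay ya yay yay ya yay ya yay, which concatenate to the answer.

yayyayayyayyayayyayayyayyayayyayyayayyayayyayyayayyayay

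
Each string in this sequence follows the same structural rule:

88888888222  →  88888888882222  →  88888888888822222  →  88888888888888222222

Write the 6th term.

Term n consists of 2n+2 8's, followed by n 2's, where the shown terms are n = 3, 4, 5, 6.
At n = 8 the blocks have lengths 18, 8.

88888888888888888822222222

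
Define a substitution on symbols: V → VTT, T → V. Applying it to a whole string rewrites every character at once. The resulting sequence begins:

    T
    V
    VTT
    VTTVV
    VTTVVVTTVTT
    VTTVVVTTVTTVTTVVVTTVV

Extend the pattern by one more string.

Applying the rule to each of the 21 symbols of VTTVVVTTVTTVTTVVVTTVV gives the pieces VTT V V VTT VTT VTT V V VTT V V VTT V V VTT VTT VTT V V VTT VTT, which concatenate to the answer.

VTTVVVTTVTTVTTVVVTTVVVTTVVVTTVTTVTTVVVTTVTT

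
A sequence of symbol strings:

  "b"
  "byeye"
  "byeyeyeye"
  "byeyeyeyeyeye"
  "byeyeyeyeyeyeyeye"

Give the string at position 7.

byeyeyeyeyeyeyeyeyeyeyeye

Every step adds yeye to the end: s(k+1) = s(k)·yeye.
From byeyeyeyeyeyeyeye, 2 further steps: byeyeyeyeyeyeyeye → byeyeyeyeyeyeyeyeyeye → (answer).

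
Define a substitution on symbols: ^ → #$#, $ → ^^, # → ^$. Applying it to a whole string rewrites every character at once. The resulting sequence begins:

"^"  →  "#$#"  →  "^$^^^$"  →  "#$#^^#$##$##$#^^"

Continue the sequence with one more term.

Applying the rule to each of the 16 symbols of #$#^^#$##$##$#^^ gives the pieces ^$ ^^ ^$ #$# #$# ^$ ^^ ^$ ^$ ^^ ^$ ^$ ^^ ^$ #$# #$#, which concatenate to the answer.

^$^^^$#$##$#^$^^^$^$^^^$^$^^^$#$##$#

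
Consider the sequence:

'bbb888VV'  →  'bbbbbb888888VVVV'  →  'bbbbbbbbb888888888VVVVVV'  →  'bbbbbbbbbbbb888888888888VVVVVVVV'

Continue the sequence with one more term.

bbbbbbbbbbbbbbb888888888888888VVVVVVVVVV

Reading off run lengths: b runs 3, 6, 9, 12; 8 runs 3, 6, 9, 12; V runs 2, 4, 6, 8 — each is linear in n (n = 1, 2, …).
For the next term, n = 5, so the run lengths are 15, 15, 10.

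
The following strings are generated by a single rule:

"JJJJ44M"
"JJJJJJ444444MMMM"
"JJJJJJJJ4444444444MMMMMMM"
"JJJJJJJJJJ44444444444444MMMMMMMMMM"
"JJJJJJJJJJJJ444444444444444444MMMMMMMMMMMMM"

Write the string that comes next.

JJJJJJJJJJJJJJ4444444444444444444444MMMMMMMMMMMMMMMM

Reading off run lengths: J runs 4, 6, 8, 10, 12; 4 runs 2, 6, 10, 14, 18; M runs 1, 4, 7, 10, 13 — each is linear in n (n = 1, 2, …).
For the next term, n = 6, so the run lengths are 14, 22, 16.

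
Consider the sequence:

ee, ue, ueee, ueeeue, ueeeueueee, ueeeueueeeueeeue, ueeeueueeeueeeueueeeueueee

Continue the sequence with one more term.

ueeeueueeeueeeueueeeueueeeueeeueueeeueeeue

Each term (from the third on) is the previous term followed by the one before it: term 3 = ue·ee = ueee.
Continuing: ueeeueueeeueeeueueeeueueee · ueeeueueeeueeeue gives term 8.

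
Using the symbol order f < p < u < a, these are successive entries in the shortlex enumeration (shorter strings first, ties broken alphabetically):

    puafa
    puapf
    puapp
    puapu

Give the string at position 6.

Continuing the enumeration 2 steps past puapu: puapu → puapa → (answer).

puauf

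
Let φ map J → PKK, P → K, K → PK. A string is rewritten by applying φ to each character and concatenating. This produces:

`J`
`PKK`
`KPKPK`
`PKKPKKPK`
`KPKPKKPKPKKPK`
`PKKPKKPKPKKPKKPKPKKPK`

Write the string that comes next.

KPKPKKPKPKKPKKPKPKKPKPKKPKKPKPKKPK

Applying the rule to each of the 21 symbols of PKKPKKPKPKKPKKPKPKKPK gives the pieces K PK PK K PK PK K PK K PK PK K PK PK K PK K PK PK K PK, which concatenate to the answer.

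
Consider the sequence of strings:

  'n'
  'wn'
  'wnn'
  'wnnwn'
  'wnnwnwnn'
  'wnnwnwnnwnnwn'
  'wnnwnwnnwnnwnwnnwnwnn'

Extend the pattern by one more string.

wnnwnwnnwnnwnwnnwnwnnwnnwnwnnwnnwn

From term 3 onward, concatenate the last term with the second-to-last: wn·n = wnn, wnn·wn = wnnwn, …
So term 8 is wnnwnwnnwnnwnwnnwnwnn·wnnwnwnnwnnwn.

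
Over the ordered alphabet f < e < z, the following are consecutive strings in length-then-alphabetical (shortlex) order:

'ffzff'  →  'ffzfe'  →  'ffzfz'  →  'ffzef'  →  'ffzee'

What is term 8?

Continuing the enumeration 3 steps past ffzee: ffzee → ffzez → ffzzf → (answer).

ffzze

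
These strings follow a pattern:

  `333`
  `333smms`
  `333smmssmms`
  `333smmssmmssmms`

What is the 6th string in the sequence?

333smmssmmssmmssmmssmms

Each term is the previous one with smms appended.
From 333smmssmmssmms, 2 further steps: 333smmssmmssmms → 333smmssmmssmmssmms → (answer).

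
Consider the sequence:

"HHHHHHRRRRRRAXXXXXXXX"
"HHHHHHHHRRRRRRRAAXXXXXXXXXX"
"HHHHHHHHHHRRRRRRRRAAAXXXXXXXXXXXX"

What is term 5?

HHHHHHHHHHHHHHRRRRRRRRRRAAAAAXXXXXXXXXXXXXXXX

Each string has the form H^{2n} R^{n+3} A^{n-2} X^{2n+2}, where the shown terms are n = 3, 4, 5.
For term 5, n = 7, so the run lengths are 14, 10, 5, 16.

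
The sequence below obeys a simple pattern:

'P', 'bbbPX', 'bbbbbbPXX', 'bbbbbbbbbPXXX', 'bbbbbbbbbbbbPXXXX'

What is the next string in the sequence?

Each term wraps the previous one in bbb on the left and X on the right.
Applying this once more to bbbbbbbbbbbbPXXXX:

bbbbbbbbbbbbbbbPXXXXX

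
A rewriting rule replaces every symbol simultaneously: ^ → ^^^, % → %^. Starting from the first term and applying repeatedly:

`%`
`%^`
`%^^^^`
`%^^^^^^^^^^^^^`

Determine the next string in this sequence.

%^^^^^^^^^^^^^^^^^^^^^^^^^^^^^^^^^^^^^^^^

φ(%^^^^^^^^^^^^^) expands symbol-by-symbol to %^ ^^^ ^^^ ^^^ ^^^ ^^^ ^^^ ^^^ ^^^ ^^^ ^^^ ^^^ ^^^ ^^^; joining the 14 pieces gives the next term.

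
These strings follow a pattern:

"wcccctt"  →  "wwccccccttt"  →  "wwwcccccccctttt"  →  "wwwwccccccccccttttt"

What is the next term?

Term n consists of n-1 w's, followed by 2n c's, followed by n t's, where the shown terms are n = 2, 3, 4, 5.
Setting n = 6 gives 5, 12, 6 characters in each block.

wwwwwcccccccccccctttttt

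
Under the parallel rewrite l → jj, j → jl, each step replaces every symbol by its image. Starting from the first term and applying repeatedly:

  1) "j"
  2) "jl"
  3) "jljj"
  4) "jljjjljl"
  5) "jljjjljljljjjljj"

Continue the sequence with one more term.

jljjjljljljjjljjjljjjljljljjjljl

Replace each of the 16 characters of jljjjljljljjjljj in place — jl jj jl jl jl jj jl jj jl jj jl jl jl jj jl jl — and concatenate.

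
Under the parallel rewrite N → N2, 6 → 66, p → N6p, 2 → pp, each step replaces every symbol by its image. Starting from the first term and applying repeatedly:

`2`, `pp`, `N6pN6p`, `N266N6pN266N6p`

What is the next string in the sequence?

Replace each of the 14 characters of N266N6pN266N6p in place — N2 pp 66 66 N2 66 N6p N2 pp 66 66 N2 66 N6p — and concatenate.

N2pp6666N266N6pN2pp6666N266N6p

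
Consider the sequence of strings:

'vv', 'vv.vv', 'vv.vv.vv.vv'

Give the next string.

Each string is two copies of the previous one joined by '.'.
Doubling vv.vv.vv.vv with '.' between the halves:

vv.vv.vv.vv.vv.vv.vv.vv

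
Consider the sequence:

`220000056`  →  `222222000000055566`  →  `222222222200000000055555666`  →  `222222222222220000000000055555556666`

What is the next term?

222222222222222222000000000000055555555566666

The n-th term is 4n-2 2's then 2n+3 0's then 2n-1 5's then n 6's (n = 1, 2, …).
Setting n = 5 gives 18, 13, 9, 5 characters in each block.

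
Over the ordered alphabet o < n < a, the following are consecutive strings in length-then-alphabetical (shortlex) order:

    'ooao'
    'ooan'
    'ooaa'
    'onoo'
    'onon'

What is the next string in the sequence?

The successor of onon increments the rightmost position that isn't already a and resets every position after it to o.

onoa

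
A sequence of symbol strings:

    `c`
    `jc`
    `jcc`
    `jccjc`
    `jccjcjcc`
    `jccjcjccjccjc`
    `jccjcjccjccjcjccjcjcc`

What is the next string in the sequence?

Each term (from the third on) is the previous term followed by the one before it: term 3 = jc·c = jcc.
The next term joins jccjcjccjccjcjccjcjcc and jccjcjccjccjc.

jccjcjccjccjcjccjcjccjccjcjccjccjc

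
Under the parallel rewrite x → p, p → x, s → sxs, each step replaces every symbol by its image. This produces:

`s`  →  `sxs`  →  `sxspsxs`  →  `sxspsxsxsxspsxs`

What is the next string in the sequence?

Replace each of the 15 characters of sxspsxsxsxspsxs in place — sxs p sxs x sxs p sxs p sxs p sxs x sxs p sxs — and concatenate.

sxspsxsxsxspsxspsxspsxsxsxspsxs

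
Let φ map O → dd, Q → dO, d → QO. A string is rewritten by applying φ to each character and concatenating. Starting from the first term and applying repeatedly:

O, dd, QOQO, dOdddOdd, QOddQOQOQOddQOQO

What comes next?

dOddQOQOdOdddOdddOddQOQOdOdddOdd

Applying the rule to each of the 16 symbols of QOddQOQOQOddQOQO gives the pieces dO dd QO QO dO dd dO dd dO dd QO QO dO dd dO dd, which concatenate to the answer.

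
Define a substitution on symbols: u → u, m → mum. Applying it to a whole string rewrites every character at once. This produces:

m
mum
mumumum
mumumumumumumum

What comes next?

Rewriting the 15 symbols of mumumumumumumum one by one yields mum u mum u mum u mum u mum u mum u mum u mum; concatenated:

mumumumumumumumumumumumumumumum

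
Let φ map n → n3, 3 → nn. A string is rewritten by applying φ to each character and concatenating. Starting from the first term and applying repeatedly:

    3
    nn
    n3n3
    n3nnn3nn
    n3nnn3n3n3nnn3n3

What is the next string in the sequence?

Rewriting the 16 symbols of n3nnn3n3n3nnn3n3 one by one yields n3 nn n3 n3 n3 nn n3 nn n3 nn n3 n3 n3 nn n3 nn; concatenated:

n3nnn3n3n3nnn3nnn3nnn3n3n3nnn3nn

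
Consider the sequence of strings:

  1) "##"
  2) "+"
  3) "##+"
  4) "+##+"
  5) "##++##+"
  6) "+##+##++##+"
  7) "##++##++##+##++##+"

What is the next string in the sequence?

From term 3 onward, concatenate the second-to-last term with the last: ##·+ = ##+, +·##+ = +##+, …
So term 8 is +##+##++##+·##++##++##+##++##+.

+##+##++##+##++##++##+##++##+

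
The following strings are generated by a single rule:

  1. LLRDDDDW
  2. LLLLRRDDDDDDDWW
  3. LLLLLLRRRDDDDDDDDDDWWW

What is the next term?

Reading off run lengths: L runs 2, 4, 6; R runs 1, 2, 3; D runs 4, 7, 10; W runs 1, 2, 3 — each is linear in n (n = 1, 2, …).
Setting n = 4 gives 8, 4, 13, 4 characters in each block.

LLLLLLLLRRRRDDDDDDDDDDDDDWWWW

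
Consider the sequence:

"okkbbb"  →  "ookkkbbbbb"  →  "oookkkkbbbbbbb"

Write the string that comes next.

ooookkkkkbbbbbbbbb

The n-th term is n o's then n+1 k's then 2n+1 b's (n = 1, 2, …).
Setting n = 4 gives 4, 5, 9 characters in each block.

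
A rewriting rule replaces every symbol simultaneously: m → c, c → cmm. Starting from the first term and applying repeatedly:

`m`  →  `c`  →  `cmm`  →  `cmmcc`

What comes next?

cmmcccmmcmm

Apply φ to cmmcc symbol by symbol: c→cmm, m→c, m→c, c→cmm, c→cmm; joined: cmm c c cmm cmm.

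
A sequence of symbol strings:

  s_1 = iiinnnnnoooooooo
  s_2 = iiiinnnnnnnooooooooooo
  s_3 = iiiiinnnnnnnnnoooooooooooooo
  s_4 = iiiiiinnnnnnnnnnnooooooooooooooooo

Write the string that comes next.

iiiiiiinnnnnnnnnnnnnoooooooooooooooooooo

Term n consists of n i's, followed by 2n-1 n's, followed by 3n-1 o's, where the shown terms are n = 3, 4, 5, 6.
For the next term, n = 7, so the run lengths are 7, 13, 20.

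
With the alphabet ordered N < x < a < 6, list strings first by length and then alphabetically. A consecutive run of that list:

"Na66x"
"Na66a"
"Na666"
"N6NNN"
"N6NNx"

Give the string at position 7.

N6NN6

Advancing 2 positions from N6NNx through N6NNx → N6NNa reaches term 7.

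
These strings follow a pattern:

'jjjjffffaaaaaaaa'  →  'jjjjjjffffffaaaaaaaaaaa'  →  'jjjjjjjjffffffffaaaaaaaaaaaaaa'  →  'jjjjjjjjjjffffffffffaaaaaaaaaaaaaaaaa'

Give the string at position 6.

jjjjjjjjjjjjjjffffffffffffffaaaaaaaaaaaaaaaaaaaaaaa

Reading off run lengths: j runs 4, 6, 8, 10; f runs 4, 6, 8, 10; a runs 8, 11, 14, 17 — each is linear in n, where the shown terms are n = 2, 3, 4, 5.
At n = 7 the blocks have lengths 14, 14, 23.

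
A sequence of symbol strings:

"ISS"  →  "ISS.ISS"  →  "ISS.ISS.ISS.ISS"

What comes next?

ISS.ISS.ISS.ISS.ISS.ISS.ISS.ISS

Every step duplicates the string with '.' between the halves.
So the next term is two copies of ISS.ISS.ISS.ISS with '.' between the halves.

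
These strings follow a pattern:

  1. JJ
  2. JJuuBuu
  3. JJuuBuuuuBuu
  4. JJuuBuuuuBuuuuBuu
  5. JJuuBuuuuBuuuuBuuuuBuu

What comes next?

JJuuBuuuuBuuuuBuuuuBuuuuBuu

Each term is the previous one with uuBuu appended.
One more step from JJuuBuuuuBuuuuBuuuuBuu gives the answer.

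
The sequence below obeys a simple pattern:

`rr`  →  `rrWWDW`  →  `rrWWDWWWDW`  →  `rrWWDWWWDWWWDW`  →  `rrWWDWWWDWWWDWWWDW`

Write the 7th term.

Every step adds WWDW to the end: s(k+1) = s(k)·WWDW.
From rrWWDWWWDWWWDWWWDW, 2 further steps: rrWWDWWWDWWWDWWWDW → rrWWDWWWDWWWDWWWDWWWDW → (answer).

rrWWDWWWDWWWDWWWDWWWDWWWDW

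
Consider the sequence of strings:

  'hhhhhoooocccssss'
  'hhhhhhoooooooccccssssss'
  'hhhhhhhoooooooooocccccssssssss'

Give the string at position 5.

Each string has the form h^{n+3} o^{3n-2} c^{n+1} s^{2n}, where the shown terms are n = 2, 3, 4.
Setting n = 6 gives 9, 16, 7, 12 characters in each block.

hhhhhhhhhoooooooooooooooocccccccssssssssssss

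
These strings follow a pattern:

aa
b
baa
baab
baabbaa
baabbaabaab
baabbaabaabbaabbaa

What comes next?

baabbaabaabbaabbaabaabbaabaab

This is a Fibonacci-style word recurrence s(k) = s(k−1)·s(k−2): e.g. b·aa = baa.
Continuing: baabbaabaabbaabbaa · baabbaabaab gives term 8.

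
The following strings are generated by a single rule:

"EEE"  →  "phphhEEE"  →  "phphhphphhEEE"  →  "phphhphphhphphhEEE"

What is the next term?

Every step adds phphh at the front: s(k+1) = phphh·s(k).
Applying this once more to phphhphphhphphhEEE:

phphhphphhphphhphphhEEE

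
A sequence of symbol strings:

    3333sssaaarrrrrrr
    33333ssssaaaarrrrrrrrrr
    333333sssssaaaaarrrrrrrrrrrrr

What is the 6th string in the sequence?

Term n consists of n+1 3's, followed by n s's, followed by n a's, followed by 3n-2 r's, where the shown terms are n = 3, 4, 5.
Setting n = 8 gives 9, 8, 8, 22 characters in each block.

333333333ssssssssaaaaaaaarrrrrrrrrrrrrrrrrrrrrr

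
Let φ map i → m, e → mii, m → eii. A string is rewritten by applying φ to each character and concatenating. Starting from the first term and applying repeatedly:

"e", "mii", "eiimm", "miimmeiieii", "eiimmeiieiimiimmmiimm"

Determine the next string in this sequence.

Rewriting the 21 symbols of eiimmeiieiimiimmmiimm one by one yields mii m m eii eii mii m m mii m m eii m m eii eii eii m m eii eii; concatenated:

miimmeiieiimiimmmiimmeiimmeiieiieiimmeiieii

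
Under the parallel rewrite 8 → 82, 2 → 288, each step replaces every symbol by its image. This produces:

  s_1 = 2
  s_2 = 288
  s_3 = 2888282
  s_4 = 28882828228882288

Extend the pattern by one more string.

φ(28882828228882288) expands symbol-by-symbol to 288 82 82 82 288 82 288 82 288 288 82 82 82 288 288 82 82; joining the 17 pieces gives the next term.

28882828228882288822882888282822882888282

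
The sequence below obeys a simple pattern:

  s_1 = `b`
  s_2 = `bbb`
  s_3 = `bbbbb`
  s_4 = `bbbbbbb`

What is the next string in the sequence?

The strings grow by a fixed suffix bb each time.
Applying this once more to bbbbbbb:

bbbbbbbbb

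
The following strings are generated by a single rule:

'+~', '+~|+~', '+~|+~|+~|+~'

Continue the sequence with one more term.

s(k+1) = s(k)·|·s(k) — each term doubles the last with '|' between the halves.
Doubling +~|+~|+~|+~ with '|' between the halves:

+~|+~|+~|+~|+~|+~|+~|+~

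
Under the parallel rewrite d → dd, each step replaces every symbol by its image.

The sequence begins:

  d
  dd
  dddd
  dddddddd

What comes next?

dddddddddddddddd

Apply φ to dddddddd symbol by symbol: d→dd, d→dd, d→dd, d→dd, d→dd, d→dd, d→dd, d→dd; joined: dd dd dd dd dd dd dd dd.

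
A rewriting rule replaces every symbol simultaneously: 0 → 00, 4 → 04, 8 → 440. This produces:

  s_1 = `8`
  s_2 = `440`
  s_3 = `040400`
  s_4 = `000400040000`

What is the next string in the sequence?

000000040000000400000000

Rewriting each symbol of 000400040000: 0→00, 0→00, 0→00, 4→04, 0→00, 0→00, 0→00, 4→04, 0→00, 0→00, 0→00, 0→00, which concatenates to 00 00 00 04 00 00 00 04 00 00 00 00.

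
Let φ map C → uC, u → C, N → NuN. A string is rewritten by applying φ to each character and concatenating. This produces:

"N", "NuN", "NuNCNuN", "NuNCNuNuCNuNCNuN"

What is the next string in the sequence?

NuNCNuNuCNuNCNuNCuCNuNCNuNuCNuNCNuN

Replace each of the 16 characters of NuNCNuNuCNuNCNuN in place — NuN C NuN uC NuN C NuN C uC NuN C NuN uC NuN C NuN — and concatenate.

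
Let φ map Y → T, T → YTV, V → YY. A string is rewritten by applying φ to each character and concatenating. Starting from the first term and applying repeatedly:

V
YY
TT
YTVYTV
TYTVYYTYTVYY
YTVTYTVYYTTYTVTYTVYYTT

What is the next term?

TYTVYYYTVTYTVYYTTYTVYTVTYTVYYYTVTYTVYYTTYTVYTV

Applying the rule to each of the 22 symbols of YTVTYTVYYTTYTVTYTVYYTT gives the pieces T YTV YY YTV T YTV YY T T YTV YTV T YTV YY YTV T YTV YY T T YTV YTV, which concatenate to the answer.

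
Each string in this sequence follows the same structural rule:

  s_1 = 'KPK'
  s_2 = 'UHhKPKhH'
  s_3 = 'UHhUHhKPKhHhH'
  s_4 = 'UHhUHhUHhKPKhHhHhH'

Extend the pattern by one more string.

Every step adds UHh to the front and hH to the end of the previous string.
One more step from UHhUHhUHhKPKhHhHhH gives the answer.

UHhUHhUHhUHhKPKhHhHhHhH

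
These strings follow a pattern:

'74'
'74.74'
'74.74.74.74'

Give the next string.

74.74.74.74.74.74.74.74

Each string is two copies of the previous one joined by '.'.
One more doubling of 74.74.74.74 gives the answer.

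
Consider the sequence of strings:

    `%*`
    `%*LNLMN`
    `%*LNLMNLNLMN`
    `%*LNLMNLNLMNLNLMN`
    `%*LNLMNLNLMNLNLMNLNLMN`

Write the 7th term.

%*LNLMNLNLMNLNLMNLNLMNLNLMNLNLMN

Every step adds LNLMN to the end: s(k+1) = s(k)·LNLMN.
From %*LNLMNLNLMNLNLMNLNLMN, 2 further steps: %*LNLMNLNLMNLNLMNLNLMN → %*LNLMNLNLMNLNLMNLNLMNLNLMN → (answer).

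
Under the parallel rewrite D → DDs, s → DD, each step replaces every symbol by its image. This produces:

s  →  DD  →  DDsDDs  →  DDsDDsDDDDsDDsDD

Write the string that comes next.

DDsDDsDDDDsDDsDDDDsDDsDDsDDsDDDDsDDsDDDDsDDs

Applying the rule to each of the 16 symbols of DDsDDsDDDDsDDsDD gives the pieces DDs DDs DD DDs DDs DD DDs DDs DDs DDs DD DDs DDs DD DDs DDs, which concatenate to the answer.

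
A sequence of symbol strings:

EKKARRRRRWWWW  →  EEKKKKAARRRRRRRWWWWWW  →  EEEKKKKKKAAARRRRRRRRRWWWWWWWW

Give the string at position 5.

Reading off run lengths: E runs 1, 2, 3; K runs 2, 4, 6; A runs 1, 2, 3; R runs 5, 7, 9; W runs 4, 6, 8 — each is linear in n (n = 1, 2, …).
Setting n = 5 gives 5, 10, 5, 13, 12 characters in each block.

EEEEEKKKKKKKKKKAAAAARRRRRRRRRRRRRWWWWWWWWWWWW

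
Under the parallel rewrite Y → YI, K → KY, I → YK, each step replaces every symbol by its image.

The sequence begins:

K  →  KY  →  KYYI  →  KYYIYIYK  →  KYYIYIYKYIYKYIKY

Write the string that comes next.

Applying the rule to each of the 16 symbols of KYYIYIYKYIYKYIKY gives the pieces KY YI YI YK YI YK YI KY YI YK YI KY YI YK KY YI, which concatenate to the answer.

KYYIYIYKYIYKYIKYYIYKYIKYYIYKKYYI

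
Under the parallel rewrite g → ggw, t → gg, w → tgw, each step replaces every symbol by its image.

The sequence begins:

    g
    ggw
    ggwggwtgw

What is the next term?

Expanding ggwggwtgw: g→ggw, g→ggw, w→tgw, g→ggw, g→ggw, w→tgw, t→gg, g→ggw, w→tgw. Concatenated: ggw ggw tgw ggw ggw tgw gg ggw tgw.

ggwggwtgwggwggwtgwggggwtgw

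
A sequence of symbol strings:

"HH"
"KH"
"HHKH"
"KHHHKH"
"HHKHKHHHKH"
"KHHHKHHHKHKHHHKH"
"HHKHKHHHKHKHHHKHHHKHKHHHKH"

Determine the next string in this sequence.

From term 3 onward, concatenate the second-to-last term with the last: HH·KH = HHKH, KH·HHKH = KHHHKH, …
So term 8 is KHHHKHHHKHKHHHKH·HHKHKHHHKHKHHHKHHHKHKHHHKH.

KHHHKHHHKHKHHHKHHHKHKHHHKHKHHHKHHHKHKHHHKH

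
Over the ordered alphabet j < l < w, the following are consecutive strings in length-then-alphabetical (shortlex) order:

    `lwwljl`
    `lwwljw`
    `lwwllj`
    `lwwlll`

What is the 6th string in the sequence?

Advancing 2 positions from lwwlll through lwwlll → lwwllw reaches term 6.

lwwlwj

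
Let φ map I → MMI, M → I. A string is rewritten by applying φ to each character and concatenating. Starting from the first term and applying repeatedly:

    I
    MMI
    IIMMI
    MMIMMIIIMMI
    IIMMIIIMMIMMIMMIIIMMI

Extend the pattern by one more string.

Replace each of the 21 characters of IIMMIIIMMIMMIMMIIIMMI in place — MMI MMI I I MMI MMI MMI I I MMI I I MMI I I MMI MMI MMI I I MMI — and concatenate.

MMIMMIIIMMIMMIMMIIIMMIIIMMIIIMMIMMIMMIIIMMI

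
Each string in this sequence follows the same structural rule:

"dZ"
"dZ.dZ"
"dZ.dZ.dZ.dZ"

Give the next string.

Every step duplicates the string with '.' between the halves.
Doubling dZ.dZ.dZ.dZ with '.' between the halves:

dZ.dZ.dZ.dZ.dZ.dZ.dZ.dZ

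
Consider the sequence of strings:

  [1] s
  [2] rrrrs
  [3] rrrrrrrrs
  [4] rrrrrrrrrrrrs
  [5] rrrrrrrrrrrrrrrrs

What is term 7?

rrrrrrrrrrrrrrrrrrrrrrrrs

Every step adds rrrr at the front: s(k+1) = rrrr·s(k).
From rrrrrrrrrrrrrrrrs, 2 further steps: rrrrrrrrrrrrrrrrs → rrrrrrrrrrrrrrrrrrrrs → (answer).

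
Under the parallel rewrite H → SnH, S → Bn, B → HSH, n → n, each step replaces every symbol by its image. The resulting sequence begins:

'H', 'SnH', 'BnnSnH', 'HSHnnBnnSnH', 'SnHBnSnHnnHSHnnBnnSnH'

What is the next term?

Rewriting the 21 symbols of SnHBnSnHnnHSHnnBnnSnH one by one yields Bn n SnH HSH n Bn n SnH n n SnH Bn SnH n n HSH n n Bn n SnH; concatenated:

BnnSnHHSHnBnnSnHnnSnHBnSnHnnHSHnnBnnSnH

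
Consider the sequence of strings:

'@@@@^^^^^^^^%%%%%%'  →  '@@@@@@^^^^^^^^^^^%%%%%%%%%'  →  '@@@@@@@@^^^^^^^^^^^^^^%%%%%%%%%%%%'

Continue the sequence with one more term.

@@@@@@@@@@^^^^^^^^^^^^^^^^^%%%%%%%%%%%%%%%

The n-th term is 2n @'s then 3n+2 ^'s then 3n %'s, where the shown terms are n = 2, 3, 4.
For the next term, n = 5, so the run lengths are 10, 17, 15.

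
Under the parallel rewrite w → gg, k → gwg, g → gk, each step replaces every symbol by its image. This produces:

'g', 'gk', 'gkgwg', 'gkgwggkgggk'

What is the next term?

Rewriting each symbol of gkgwggkgggk: g→gk, k→gwg, g→gk, w→gg, g→gk, g→gk, k→gwg, g→gk, g→gk, g→gk, k→gwg, which concatenates to gk gwg gk gg gk gk gwg gk gk gk gwg.

gkgwggkgggkgkgwggkgkgkgwg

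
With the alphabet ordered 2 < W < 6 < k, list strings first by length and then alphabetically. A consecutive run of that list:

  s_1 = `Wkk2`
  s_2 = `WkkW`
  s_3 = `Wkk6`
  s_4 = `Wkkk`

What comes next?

6222

The successor of Wkkk increments the rightmost position that isn't already k and resets every position after it to 2.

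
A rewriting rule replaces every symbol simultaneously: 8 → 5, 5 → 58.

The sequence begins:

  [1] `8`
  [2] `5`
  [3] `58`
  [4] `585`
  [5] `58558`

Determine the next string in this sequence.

58558585

Rewriting each symbol of 58558: 5→58, 8→5, 5→58, 5→58, 8→5, which concatenates to 58 5 58 58 5.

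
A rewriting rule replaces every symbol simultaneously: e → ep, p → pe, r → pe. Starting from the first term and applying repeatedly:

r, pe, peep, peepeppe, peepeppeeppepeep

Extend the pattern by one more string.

Replace each of the 16 characters of peepeppeeppepeep in place — pe ep ep pe ep pe pe ep ep pe pe ep pe ep ep pe — and concatenate.

peepeppeeppepeepeppepeeppeepeppe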